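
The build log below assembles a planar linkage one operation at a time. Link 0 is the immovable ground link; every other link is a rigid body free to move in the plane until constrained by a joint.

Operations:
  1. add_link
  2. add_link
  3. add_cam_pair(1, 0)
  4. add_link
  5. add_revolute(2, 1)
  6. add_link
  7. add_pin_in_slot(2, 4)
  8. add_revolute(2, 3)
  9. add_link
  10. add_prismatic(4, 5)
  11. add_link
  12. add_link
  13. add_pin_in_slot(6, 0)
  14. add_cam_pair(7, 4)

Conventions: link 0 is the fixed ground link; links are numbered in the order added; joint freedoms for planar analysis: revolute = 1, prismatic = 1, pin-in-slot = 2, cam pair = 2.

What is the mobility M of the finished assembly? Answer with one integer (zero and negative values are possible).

ground; <1,0,0>
#1 <2,0,0>
#2 <3,0,0>
C:1↔0 J2 <3,0,1>
#3 <4,0,1>
R:2↔1 J1 <4,1,1>
#4 <5,1,1>
PS:2↔4 J2 <5,1,2>
R:2↔3 J1 <5,2,2>
#5 <6,2,2>
P:4↔5 J1 <6,3,2>
#6 <7,3,2>
#7 <8,3,2>
PS:6↔0 J2 <8,3,3>
C:7↔4 J2 <8,3,4>
3×7 − 2×3 − 1×4 = 11

M = 11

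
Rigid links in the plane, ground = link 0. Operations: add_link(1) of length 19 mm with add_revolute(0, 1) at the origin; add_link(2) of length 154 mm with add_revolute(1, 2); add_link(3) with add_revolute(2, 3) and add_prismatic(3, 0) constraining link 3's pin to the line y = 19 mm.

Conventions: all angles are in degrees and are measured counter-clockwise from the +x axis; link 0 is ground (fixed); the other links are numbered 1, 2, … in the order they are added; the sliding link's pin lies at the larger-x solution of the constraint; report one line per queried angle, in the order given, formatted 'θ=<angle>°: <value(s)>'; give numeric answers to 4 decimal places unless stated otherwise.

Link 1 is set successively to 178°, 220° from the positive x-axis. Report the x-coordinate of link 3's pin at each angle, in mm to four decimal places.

geometry: r = 19 mm, L = 154 mm, e = 19 mm
θ=178°: crank pin P = (r cos θ, r sin θ) = (-18.988426, 0.663090)
θ=178°: h = r sin θ − e = 0.663090 − 19 = -18.336910
θ=178°: x = r cos θ + √(L² − h²) = -18.988426 + 152.904407 = 133.915982
θ=220°: crank pin P = (r cos θ, r sin θ) = (-14.554844, -12.212965)
θ=220°: h = r sin θ − e = -12.212965 − 19 = -31.212965
θ=220°: x = r cos θ + √(L² − h²) = -14.554844 + 150.803683 = 136.248839

θ=178°: 133.9160
θ=220°: 136.2488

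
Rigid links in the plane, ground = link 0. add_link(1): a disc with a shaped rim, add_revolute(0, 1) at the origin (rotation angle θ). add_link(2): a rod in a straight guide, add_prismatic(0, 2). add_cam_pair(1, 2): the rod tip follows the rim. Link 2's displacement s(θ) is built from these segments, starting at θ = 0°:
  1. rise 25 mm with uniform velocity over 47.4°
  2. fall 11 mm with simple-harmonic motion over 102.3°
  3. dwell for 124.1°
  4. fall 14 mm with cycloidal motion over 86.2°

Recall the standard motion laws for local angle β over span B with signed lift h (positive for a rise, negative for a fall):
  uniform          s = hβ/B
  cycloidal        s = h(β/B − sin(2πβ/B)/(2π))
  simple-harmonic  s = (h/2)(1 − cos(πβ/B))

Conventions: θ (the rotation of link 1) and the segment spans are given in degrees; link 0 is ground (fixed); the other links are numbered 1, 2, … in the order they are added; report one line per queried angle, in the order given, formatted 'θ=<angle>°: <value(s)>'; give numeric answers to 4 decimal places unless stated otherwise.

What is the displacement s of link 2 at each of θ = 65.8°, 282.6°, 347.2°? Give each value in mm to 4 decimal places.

segment 1 (0° to 47.4°, uniform, h = 25) is passed completely: s = 0.0000 + (25) = 25.0000
θ = 65.8° falls in segment 2 (47.4° to 149.7°, simple-harmonic, h = -11): β = 65.8 − 47.4 = 18.4°, B = 102.3°; Δs = -11/2·(1 − cos(π·0.1799)) = -0.8549; s = 25.0000 − 0.8549 = 24.1451
segment 2 (47.4° to 149.7°, simple-harmonic, h = -11) is passed completely: s = 25.0000 + (-11) = 14.0000
segment 3 (149.7° to 273.8°, dwell): s unchanged at 14.0000
θ = 282.6° falls in segment 4 (273.8° to 360°, cycloidal, h = -14): β = 282.6 − 273.8 = 8.8°, B = 86.2°; Δs = -14·(0.1021 − sin(2π·0.1021)/(2π)) = -0.0960; s = 14.0000 − 0.0960 = 13.9040
θ = 347.2° falls in segment 4 (273.8° to 360°, cycloidal, h = -14): β = 347.2 − 273.8 = 73.4°, B = 86.2°; Δs = -14·(0.8515 − sin(2π·0.8515)/(2π)) = -13.7112; s = 14.0000 − 13.7112 = 0.2888

θ=65.8°: 24.1451
θ=282.6°: 13.9040
θ=347.2°: 0.2888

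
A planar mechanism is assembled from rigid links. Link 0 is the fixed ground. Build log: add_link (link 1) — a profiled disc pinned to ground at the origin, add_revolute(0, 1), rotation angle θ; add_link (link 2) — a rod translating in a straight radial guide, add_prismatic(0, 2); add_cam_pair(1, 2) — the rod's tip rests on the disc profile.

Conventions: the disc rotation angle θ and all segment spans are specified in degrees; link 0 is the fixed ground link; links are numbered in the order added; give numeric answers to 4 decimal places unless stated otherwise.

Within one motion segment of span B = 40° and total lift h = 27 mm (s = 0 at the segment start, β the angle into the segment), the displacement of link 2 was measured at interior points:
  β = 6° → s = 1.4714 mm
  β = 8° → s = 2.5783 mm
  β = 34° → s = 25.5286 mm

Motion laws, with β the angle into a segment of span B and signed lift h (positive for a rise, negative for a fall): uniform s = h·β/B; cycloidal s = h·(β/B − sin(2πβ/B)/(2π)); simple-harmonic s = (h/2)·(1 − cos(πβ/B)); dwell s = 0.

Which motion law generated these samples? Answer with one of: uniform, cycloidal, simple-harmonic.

candidates at β/B = r: uniform s = h·r (linear in β); cycloidal s = h·(r − sin(2πr)/(2π)); simple-harmonic s = (h/2)(1 − cos(πr))
β=6°: printed 1.4714 | uniform 4.0500, cycloidal 0.5735, simple-harmonic 1.4714
β=8°: printed 2.5783 | uniform 5.4000, cycloidal 1.3131, simple-harmonic 2.5783
β=34°: printed 25.5286 | uniform 22.9500, cycloidal 26.4265, simple-harmonic 25.5286
only one law matches every sample → simple-harmonic

simple-harmonic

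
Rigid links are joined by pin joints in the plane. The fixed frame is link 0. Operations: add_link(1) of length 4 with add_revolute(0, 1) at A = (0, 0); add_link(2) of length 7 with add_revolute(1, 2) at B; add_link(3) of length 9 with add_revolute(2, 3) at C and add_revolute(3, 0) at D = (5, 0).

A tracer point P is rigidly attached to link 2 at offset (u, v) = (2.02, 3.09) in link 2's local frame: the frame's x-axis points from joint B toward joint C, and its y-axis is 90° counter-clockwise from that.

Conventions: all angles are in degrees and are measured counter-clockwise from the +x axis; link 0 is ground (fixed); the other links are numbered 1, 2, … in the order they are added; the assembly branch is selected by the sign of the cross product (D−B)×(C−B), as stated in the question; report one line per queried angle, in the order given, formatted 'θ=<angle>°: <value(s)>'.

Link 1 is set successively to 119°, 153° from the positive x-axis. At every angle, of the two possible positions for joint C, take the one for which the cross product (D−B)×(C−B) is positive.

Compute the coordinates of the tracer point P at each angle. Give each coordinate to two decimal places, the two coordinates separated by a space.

A=(0,0), D=(5.00,0)
θ=119°: B = A + 4.00·(cos119°, sin119°) = (-1.9392, 3.4985)
θ=119°: |BD| = 7.7713
θ=119°: circle(B,7.00) ∩ circle(D,9.00): a=1.8268, h=6.7574
θ=119°:   candidates: C₊=(2.7340,8.7101) cross=52.514; C₋=(-3.3501,-3.3579) cross=-52.514
θ=119°:   branch + wants cross > 0 → take C=(2.7340,8.7101) (cross=52.514)
θ=119°: ex = (C−B)/|BC| = (0.6676,0.7445); ey = (-0.7445,0.6676)
θ=119°: P = B + 2.02·ex + 3.09·ey = (-2.8912,7.0653)
θ=153°: B = A + 4.00·(cos153°, sin153°) = (-3.5640, 1.8160)
θ=153°: |BD| = 8.7544
θ=153°: circle(B,7.00) ∩ circle(D,9.00): a=2.5496, h=6.5192
θ=153°:   candidates: C₊=(0.2824,7.6645) cross=57.072; C₋=(-2.4222,-5.0903) cross=-57.072
θ=153°:   branch + wants cross > 0 → take C=(0.2824,7.6645) (cross=57.072)
θ=153°: ex = (C−B)/|BC| = (0.5495,0.8355); ey = (-0.8355,0.5495)
θ=153°: P = B + 2.02·ex + 3.09·ey = (-5.0358,5.2016)

θ=119°: -2.89 7.07
θ=153°: -5.04 5.20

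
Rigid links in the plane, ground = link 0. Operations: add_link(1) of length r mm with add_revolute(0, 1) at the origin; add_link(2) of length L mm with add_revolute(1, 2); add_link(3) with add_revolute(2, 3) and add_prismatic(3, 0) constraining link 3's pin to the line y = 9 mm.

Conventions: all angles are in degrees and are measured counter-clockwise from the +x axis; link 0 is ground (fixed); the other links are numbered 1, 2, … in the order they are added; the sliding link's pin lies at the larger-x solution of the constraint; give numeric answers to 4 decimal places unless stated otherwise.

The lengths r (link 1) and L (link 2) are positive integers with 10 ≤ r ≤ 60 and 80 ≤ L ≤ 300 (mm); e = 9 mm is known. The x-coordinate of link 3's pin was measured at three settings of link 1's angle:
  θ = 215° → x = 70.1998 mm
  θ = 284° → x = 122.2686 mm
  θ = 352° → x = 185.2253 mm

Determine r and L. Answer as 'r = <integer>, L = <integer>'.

constraint per measurement: (x − r cos θ)² + (r sin θ − e)² = L²
subtracting the θ₁ and θ₂ equations cancels the r² and L² terms:
r = (x₁² − x₂²) / (2[(x₁cos θ₁ + e sin θ₁) − (x₂cos θ₂ + e sin θ₂)]) = 60.0000 → r = 60
L² = (x₁ − r cos θ₁)² + (r sin θ₁ − e)² = 16128.9916 → L = 127.0000 → L = 127
check at θ₃=352°: x = 185.2253 (printed 185.2253) ✓

r = 60, L = 127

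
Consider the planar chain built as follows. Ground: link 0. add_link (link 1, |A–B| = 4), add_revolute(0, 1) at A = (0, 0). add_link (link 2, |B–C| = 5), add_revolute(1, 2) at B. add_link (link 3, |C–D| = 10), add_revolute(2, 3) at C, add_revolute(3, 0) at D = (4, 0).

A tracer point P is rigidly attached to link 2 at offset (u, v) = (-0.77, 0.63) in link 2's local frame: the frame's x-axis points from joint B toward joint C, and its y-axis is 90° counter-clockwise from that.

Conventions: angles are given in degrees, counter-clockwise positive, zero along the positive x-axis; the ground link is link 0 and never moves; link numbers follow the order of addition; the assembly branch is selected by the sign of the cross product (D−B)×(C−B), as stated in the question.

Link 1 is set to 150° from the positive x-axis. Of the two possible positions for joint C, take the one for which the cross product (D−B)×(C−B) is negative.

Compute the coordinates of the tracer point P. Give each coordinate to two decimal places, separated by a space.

A=(0,0), D=(4.00,0)
B = A + 4.00·(cos150°, sin150°) = (-3.4641, 2.0000)
|BD| = 7.7274
circle(B,5.00) ∩ circle(D,10.00): a=-0.9892, h=4.9012
  candidates: C₊=(-3.1510,6.9902) cross=37.873; C₋=(-5.6881,-2.4782) cross=-37.873
  branch - wants cross < 0 → take C=(-5.6881,-2.4782) (cross=-37.873)
ex = (C−B)/|BC| = (-0.4448,-0.8956); ey = (0.8956,-0.4448)
P = B + -0.77·ex + 0.63·ey = (-2.5574,2.4094)

-2.56 2.41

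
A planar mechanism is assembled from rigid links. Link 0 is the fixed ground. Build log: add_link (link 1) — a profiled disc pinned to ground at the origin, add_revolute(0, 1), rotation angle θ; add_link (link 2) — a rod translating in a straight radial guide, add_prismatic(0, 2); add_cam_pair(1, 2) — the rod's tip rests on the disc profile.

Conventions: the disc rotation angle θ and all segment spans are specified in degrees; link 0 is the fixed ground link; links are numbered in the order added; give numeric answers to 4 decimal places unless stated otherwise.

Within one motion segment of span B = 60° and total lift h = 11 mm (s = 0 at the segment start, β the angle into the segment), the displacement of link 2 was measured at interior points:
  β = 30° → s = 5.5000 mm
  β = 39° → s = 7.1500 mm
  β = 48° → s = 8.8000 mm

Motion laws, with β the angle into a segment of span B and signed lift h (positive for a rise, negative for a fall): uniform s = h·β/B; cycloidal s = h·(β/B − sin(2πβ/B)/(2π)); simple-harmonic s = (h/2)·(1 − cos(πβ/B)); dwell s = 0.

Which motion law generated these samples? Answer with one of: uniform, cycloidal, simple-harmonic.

candidates at β/B = r: uniform s = h·r (linear in β); cycloidal s = h·(r − sin(2πr)/(2π)); simple-harmonic s = (h/2)(1 − cos(πr))
β=30°: printed 5.5000 | uniform 5.5000, cycloidal 5.5000, simple-harmonic 5.5000
β=39°: printed 7.1500 | uniform 7.1500, cycloidal 8.5663, simple-harmonic 7.9969
β=48°: printed 8.8000 | uniform 8.8000, cycloidal 10.4650, simple-harmonic 9.9496
only one law matches every sample → uniform

uniform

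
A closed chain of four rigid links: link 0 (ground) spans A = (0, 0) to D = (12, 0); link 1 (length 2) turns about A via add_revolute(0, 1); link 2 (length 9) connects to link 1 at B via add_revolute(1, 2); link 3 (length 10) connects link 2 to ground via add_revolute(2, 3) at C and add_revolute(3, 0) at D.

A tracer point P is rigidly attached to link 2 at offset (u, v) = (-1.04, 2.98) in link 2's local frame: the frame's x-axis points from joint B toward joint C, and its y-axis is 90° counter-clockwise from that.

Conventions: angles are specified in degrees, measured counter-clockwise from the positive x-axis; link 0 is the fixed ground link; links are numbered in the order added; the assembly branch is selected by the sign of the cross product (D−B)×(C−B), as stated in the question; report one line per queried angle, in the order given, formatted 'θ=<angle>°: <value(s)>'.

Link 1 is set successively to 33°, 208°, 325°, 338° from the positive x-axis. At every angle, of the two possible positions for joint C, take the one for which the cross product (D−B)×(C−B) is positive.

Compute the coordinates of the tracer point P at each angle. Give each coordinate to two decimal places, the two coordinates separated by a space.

A=(0,0), D=(12.00,0)
θ=33°: B = A + 2.00·(cos33°, sin33°) = (1.6773, 1.0893)
θ=33°: |BD| = 10.3800
θ=33°: circle(B,9.00) ∩ circle(D,10.00): a=4.2748, h=7.9200
θ=33°:   candidates: C₊=(6.7596,8.5170) cross=82.209; C₋=(5.0974,-7.2356) cross=-82.209
θ=33°:   branch + wants cross > 0 → take C=(6.7596,8.5170) (cross=82.209)
θ=33°: ex = (C−B)/|BC| = (0.5647,0.8253); ey = (-0.8253,0.5647)
θ=33°: P = B + -1.04·ex + 2.98·ey = (-1.3693,1.9138)
θ=208°: B = A + 2.00·(cos208°, sin208°) = (-1.7659, -0.9389)
θ=208°: |BD| = 13.7979
θ=208°: circle(B,9.00) ∩ circle(D,10.00): a=6.2104, h=6.5139
θ=208°:   candidates: C₊=(3.9869,5.9825) cross=89.878; C₋=(4.8734,-7.0151) cross=-89.878
θ=208°:   branch + wants cross > 0 → take C=(3.9869,5.9825) (cross=89.878)
θ=208°: ex = (C−B)/|BC| = (0.6392,0.7690); ey = (-0.7690,0.6392)
θ=208°: P = B + -1.04·ex + 2.98·ey = (-4.7224,0.1661)
θ=325°: B = A + 2.00·(cos325°, sin325°) = (1.6383, -1.1472)
θ=325°: |BD| = 10.4250
θ=325°: circle(B,9.00) ∩ circle(D,10.00): a=4.3012, h=7.9057
θ=325°:   candidates: C₊=(5.0435,7.1838) cross=82.417; C₋=(6.7833,-8.5315) cross=-82.417
θ=325°:   branch + wants cross > 0 → take C=(5.0435,7.1838) (cross=82.417)
θ=325°: ex = (C−B)/|BC| = (0.3784,0.9257); ey = (-0.9257,0.3784)
θ=325°: P = B + -1.04·ex + 2.98·ey = (-1.5137,-0.9823)
θ=338°: B = A + 2.00·(cos338°, sin338°) = (1.8544, -0.7492)
θ=338°: |BD| = 10.1733
θ=338°: circle(B,9.00) ∩ circle(D,10.00): a=4.1528, h=7.9846
θ=338°:   candidates: C₊=(5.4079,7.5196) cross=81.230; C₋=(6.5839,-8.4063) cross=-81.230
θ=338°:   branch + wants cross > 0 → take C=(5.4079,7.5196) (cross=81.230)
θ=338°: ex = (C−B)/|BC| = (0.3948,0.9188); ey = (-0.9188,0.3948)
θ=338°: P = B + -1.04·ex + 2.98·ey = (-1.2941,-0.5281)

θ=33°: -1.37 1.91
θ=208°: -4.72 0.17
θ=325°: -1.51 -0.98
θ=338°: -1.29 -0.53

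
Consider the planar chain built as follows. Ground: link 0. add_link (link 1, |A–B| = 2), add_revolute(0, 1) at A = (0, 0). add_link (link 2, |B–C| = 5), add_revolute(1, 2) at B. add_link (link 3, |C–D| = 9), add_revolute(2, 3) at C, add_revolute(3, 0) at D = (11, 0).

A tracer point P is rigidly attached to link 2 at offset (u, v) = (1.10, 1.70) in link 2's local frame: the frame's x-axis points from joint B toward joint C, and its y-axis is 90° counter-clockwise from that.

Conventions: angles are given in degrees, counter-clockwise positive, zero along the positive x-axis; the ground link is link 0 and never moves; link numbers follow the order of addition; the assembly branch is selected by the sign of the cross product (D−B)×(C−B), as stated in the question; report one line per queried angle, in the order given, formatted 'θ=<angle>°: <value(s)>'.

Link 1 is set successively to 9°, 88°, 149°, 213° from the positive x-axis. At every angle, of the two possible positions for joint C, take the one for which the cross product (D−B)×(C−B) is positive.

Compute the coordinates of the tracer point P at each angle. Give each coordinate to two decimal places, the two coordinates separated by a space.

A=(0,0), D=(11.00,0)
θ=9°: B = A + 2.00·(cos9°, sin9°) = (1.9754, 0.3129)
θ=9°: |BD| = 9.0300
θ=9°: circle(B,5.00) ∩ circle(D,9.00): a=1.4143, h=4.7958
θ=9°:   candidates: C₊=(3.5550,5.0568) cross=43.306; C₋=(3.2226,-4.5291) cross=-43.306
θ=9°:   branch + wants cross > 0 → take C=(3.5550,5.0568) (cross=43.306)
θ=9°: ex = (C−B)/|BC| = (0.3159,0.9488); ey = (-0.9488,0.3159)
θ=9°: P = B + 1.10·ex + 1.70·ey = (0.7099,1.8936)
θ=88°: B = A + 2.00·(cos88°, sin88°) = (0.0698, 1.9988)
θ=88°: |BD| = 11.1115
θ=88°: circle(B,5.00) ∩ circle(D,9.00): a=3.0358, h=3.9729
θ=88°:   candidates: C₊=(3.7707,5.3608) cross=44.145; C₋=(2.3414,-2.4554) cross=-44.145
θ=88°:   branch + wants cross > 0 → take C=(3.7707,5.3608) (cross=44.145)
θ=88°: ex = (C−B)/|BC| = (0.7402,0.6724); ey = (-0.6724,0.7402)
θ=88°: P = B + 1.10·ex + 1.70·ey = (-0.2591,3.9967)
θ=149°: B = A + 2.00·(cos149°, sin149°) = (-1.7143, 1.0301)
θ=149°: |BD| = 12.7560
θ=149°: circle(B,5.00) ∩ circle(D,9.00): a=4.1829, h=2.7391
θ=149°:   candidates: C₊=(2.6761,3.4225) cross=34.941; C₋=(2.2338,-2.0379) cross=-34.941
θ=149°:   branch + wants cross > 0 → take C=(2.6761,3.4225) (cross=34.941)
θ=149°: ex = (C−B)/|BC| = (0.8781,0.4785); ey = (-0.4785,0.8781)
θ=149°: P = B + 1.10·ex + 1.70·ey = (-1.5619,3.0492)
θ=213°: B = A + 2.00·(cos213°, sin213°) = (-1.6773, -1.0893)
θ=213°: |BD| = 12.7241
θ=213°: circle(B,5.00) ∩ circle(D,9.00): a=4.1615, h=2.7717
θ=213°:   candidates: C₊=(2.2316,2.0285) cross=35.267; C₋=(2.7061,-3.4945) cross=-35.267
θ=213°:   branch + wants cross > 0 → take C=(2.2316,2.0285) (cross=35.267)
θ=213°: ex = (C−B)/|BC| = (0.7818,0.6236); ey = (-0.6236,0.7818)
θ=213°: P = B + 1.10·ex + 1.70·ey = (-1.8774,0.9257)

θ=9°: 0.71 1.89
θ=88°: -0.26 4.00
θ=149°: -1.56 3.05
θ=213°: -1.88 0.93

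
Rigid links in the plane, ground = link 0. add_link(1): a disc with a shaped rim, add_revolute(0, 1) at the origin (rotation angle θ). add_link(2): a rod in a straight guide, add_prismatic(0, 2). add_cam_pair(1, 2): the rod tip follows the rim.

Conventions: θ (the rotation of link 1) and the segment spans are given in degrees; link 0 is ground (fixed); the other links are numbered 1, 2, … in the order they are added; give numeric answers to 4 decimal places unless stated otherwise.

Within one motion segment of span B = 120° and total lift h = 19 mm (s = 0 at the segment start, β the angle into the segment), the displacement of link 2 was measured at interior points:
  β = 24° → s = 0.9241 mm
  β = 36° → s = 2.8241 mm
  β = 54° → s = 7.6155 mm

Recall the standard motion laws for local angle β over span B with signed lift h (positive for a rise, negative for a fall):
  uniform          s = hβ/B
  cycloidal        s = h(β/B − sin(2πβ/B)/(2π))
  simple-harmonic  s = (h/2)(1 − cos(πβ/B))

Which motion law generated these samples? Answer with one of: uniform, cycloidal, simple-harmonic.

candidates at β/B = r: uniform s = h·r (linear in β); cycloidal s = h·(r − sin(2πr)/(2π)); simple-harmonic s = (h/2)(1 − cos(πr))
β=24°: printed 0.9241 | uniform 3.8000, cycloidal 0.9241, simple-harmonic 1.8143
β=36°: printed 2.8241 | uniform 5.7000, cycloidal 2.8241, simple-harmonic 3.9160
β=54°: printed 7.6155 | uniform 8.5500, cycloidal 7.6155, simple-harmonic 8.0139
only one law matches every sample → cycloidal

cycloidal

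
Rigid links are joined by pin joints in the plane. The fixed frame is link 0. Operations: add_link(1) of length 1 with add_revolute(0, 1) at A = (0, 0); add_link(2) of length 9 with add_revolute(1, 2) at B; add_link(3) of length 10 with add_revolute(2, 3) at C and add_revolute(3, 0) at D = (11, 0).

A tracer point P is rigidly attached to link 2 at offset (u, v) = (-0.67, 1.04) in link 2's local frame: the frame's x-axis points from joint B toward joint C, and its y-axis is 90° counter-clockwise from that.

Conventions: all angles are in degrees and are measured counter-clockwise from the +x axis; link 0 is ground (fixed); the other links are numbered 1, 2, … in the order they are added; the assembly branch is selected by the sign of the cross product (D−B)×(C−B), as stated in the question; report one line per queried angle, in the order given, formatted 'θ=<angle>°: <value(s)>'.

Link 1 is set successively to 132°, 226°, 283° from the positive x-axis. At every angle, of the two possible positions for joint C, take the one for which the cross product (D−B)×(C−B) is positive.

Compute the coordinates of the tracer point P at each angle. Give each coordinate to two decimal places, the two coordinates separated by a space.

A=(0,0), D=(11.00,0)
θ=132°: B = A + 1.00·(cos132°, sin132°) = (-0.6691, 0.7431)
θ=132°: |BD| = 11.6928
θ=132°: circle(B,9.00) ∩ circle(D,10.00): a=5.0339, h=7.4605
θ=132°:   candidates: C₊=(4.8288,7.8687) cross=87.234; C₋=(3.8804,-7.0222) cross=-87.234
θ=132°:   branch + wants cross > 0 → take C=(4.8288,7.8687) (cross=87.234)
θ=132°: ex = (C−B)/|BC| = (0.6109,0.7917); ey = (-0.7917,0.6109)
θ=132°: P = B + -0.67·ex + 1.04·ey = (-1.9018,0.8480)
θ=226°: B = A + 1.00·(cos226°, sin226°) = (-0.6947, -0.7193)
θ=226°: |BD| = 11.7168
θ=226°: circle(B,9.00) ∩ circle(D,10.00): a=5.0476, h=7.4513
θ=226°:   candidates: C₊=(3.8859,7.0278) cross=87.305; C₋=(4.8009,-7.8467) cross=-87.305
θ=226°:   branch + wants cross > 0 → take C=(3.8859,7.0278) (cross=87.305)
θ=226°: ex = (C−B)/|BC| = (0.5090,0.8608); ey = (-0.8608,0.5090)
θ=226°: P = B + -0.67·ex + 1.04·ey = (-1.9309,-0.7668)
θ=283°: B = A + 1.00·(cos283°, sin283°) = (0.2250, -0.9744)
θ=283°: |BD| = 10.8190
θ=283°: circle(B,9.00) ∩ circle(D,10.00): a=4.5314, h=7.7760
θ=283°:   candidates: C₊=(4.0376,7.1781) cross=84.129; C₋=(5.4383,-8.3107) cross=-84.129
θ=283°:   branch + wants cross > 0 → take C=(4.0376,7.1781) (cross=84.129)
θ=283°: ex = (C−B)/|BC| = (0.4236,0.9058); ey = (-0.9058,0.4236)
θ=283°: P = B + -0.67·ex + 1.04·ey = (-1.0010,-1.1407)

θ=132°: -1.90 0.85
θ=226°: -1.93 -0.77
θ=283°: -1.00 -1.14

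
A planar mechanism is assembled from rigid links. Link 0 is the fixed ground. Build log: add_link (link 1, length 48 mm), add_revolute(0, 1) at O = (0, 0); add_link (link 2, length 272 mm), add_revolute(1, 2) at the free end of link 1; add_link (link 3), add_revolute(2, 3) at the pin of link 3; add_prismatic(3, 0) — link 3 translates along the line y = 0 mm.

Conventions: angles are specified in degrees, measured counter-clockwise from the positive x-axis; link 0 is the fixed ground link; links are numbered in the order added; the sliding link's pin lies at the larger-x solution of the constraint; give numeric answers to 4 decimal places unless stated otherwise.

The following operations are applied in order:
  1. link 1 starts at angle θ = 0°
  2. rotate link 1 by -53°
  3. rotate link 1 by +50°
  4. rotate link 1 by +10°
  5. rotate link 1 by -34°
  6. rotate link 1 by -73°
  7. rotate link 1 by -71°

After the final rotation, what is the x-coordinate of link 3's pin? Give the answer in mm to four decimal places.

geometry: r = 48 mm, L = 272 mm, e = 0 mm; θ starts at 0°
rotate link 1 by -53°: θ ← 0° -53° = -53°
rotate link 1 by +50°: θ ← -53° +50° = -3°
rotate link 1 by +10°: θ ← -3° +10° = 7°
rotate link 1 by -34°: θ ← 7° -34° = -27°
rotate link 1 by -73°: θ ← -27° -73° = -100°
rotate link 1 by -71°: θ ← -100° -71° = -171°
crank pin P = (r cos θ, r sin θ) = (-47.409040, -7.508854)
h = r sin θ − e = -7.508854 − 0 = -7.508854
x = r cos θ + √(L² − h²) = -47.409040 + 271.896335 = 224.487295

224.4873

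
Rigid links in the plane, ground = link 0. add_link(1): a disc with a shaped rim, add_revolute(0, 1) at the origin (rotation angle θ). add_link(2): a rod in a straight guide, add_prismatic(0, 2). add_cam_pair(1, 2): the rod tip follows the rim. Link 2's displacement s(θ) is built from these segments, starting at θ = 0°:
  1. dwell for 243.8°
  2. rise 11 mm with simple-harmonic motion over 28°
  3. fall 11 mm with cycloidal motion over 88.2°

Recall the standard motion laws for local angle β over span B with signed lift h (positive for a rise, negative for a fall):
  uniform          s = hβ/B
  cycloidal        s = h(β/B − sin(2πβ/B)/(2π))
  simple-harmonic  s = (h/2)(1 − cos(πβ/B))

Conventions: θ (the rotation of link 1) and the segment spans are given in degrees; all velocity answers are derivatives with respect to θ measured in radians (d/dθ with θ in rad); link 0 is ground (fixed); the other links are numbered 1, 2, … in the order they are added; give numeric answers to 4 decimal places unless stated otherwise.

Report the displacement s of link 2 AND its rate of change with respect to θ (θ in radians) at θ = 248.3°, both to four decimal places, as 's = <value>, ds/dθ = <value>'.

segment 1 (0° to 243.8°, dwell): s unchanged at 0.0000
θ = 248.3° falls in segment 2 (243.8° to 271.8°, simple-harmonic, h = 11): β = 248.3 − 243.8 = 4.5°, B = 28°; Δs = 11/2·(1 − cos(π·0.1607)) = 0.6863; s = 0.0000 + 0.6863 = 0.6863
velocity in seg [243.8°–271.8°] (simple-harmonic), θ in radians: β = 4.5° = 0.0785 rad, B = 28° = 0.4887 rad; ds/dθ = (πh/(2B)) sin(πβ/B) = (π·11/(2·0.4887)) sin(π·0.1607) = 17.102918 mm/rad

s = 0.6863, ds/dθ = 17.1029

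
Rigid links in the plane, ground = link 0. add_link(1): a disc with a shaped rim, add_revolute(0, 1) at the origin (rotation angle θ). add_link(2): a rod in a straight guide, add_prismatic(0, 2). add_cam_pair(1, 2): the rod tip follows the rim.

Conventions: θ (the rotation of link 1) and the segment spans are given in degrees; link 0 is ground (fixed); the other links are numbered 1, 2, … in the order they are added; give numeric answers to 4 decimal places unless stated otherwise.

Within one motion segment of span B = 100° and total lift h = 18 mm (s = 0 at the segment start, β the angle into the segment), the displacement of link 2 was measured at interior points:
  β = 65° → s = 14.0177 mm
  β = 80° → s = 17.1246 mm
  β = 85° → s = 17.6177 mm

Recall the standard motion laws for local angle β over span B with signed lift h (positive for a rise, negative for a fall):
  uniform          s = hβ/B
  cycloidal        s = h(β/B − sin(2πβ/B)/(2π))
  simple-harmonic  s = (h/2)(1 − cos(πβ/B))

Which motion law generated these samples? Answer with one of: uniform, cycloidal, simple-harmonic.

candidates at β/B = r: uniform s = h·r (linear in β); cycloidal s = h·(r − sin(2πr)/(2π)); simple-harmonic s = (h/2)(1 − cos(πr))
β=65°: printed 14.0177 | uniform 11.7000, cycloidal 14.0177, simple-harmonic 13.0859
β=80°: printed 17.1246 | uniform 14.4000, cycloidal 17.1246, simple-harmonic 16.2812
β=85°: printed 17.6177 | uniform 15.3000, cycloidal 17.6177, simple-harmonic 17.0191
only one law matches every sample → cycloidal

cycloidal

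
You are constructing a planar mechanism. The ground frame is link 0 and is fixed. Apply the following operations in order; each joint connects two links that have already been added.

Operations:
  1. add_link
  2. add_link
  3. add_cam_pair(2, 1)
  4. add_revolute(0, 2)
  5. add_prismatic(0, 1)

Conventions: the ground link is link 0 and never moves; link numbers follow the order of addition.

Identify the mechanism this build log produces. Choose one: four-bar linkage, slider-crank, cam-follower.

links: 3 (incl. ground); joints: 1 revolute, 1 prismatic, 1 higher (cam) pair, forming one closed loop
3 links, revolute + prismatic + higher pair in one loop → cam-follower

cam-follower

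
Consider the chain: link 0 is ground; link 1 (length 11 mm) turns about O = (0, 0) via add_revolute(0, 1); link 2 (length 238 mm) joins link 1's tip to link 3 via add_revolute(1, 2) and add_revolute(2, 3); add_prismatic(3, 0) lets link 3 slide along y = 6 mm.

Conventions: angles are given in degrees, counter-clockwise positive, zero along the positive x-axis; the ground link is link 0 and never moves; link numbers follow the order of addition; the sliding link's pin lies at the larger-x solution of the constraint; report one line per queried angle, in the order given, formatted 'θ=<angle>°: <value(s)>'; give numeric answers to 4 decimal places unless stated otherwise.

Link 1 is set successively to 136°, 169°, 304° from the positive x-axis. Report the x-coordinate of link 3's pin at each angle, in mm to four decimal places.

geometry: r = 11 mm, L = 238 mm, e = 6 mm
θ=136°: crank pin P = (r cos θ, r sin θ) = (-7.912738, 7.641242)
θ=136°: h = r sin θ − e = 7.641242 − 6 = 1.641242
θ=136°: x = r cos θ + √(L² − h²) = -7.912738 + 237.994341 = 230.081603
θ=169°: crank pin P = (r cos θ, r sin θ) = (-10.797899, 2.098899)
θ=169°: h = r sin θ − e = 2.098899 − 6 = -3.901101
θ=169°: x = r cos θ + √(L² − h²) = -10.797899 + 237.968026 = 227.170127
θ=304°: crank pin P = (r cos θ, r sin θ) = (6.151122, -9.119413)
θ=304°: h = r sin θ − e = -9.119413 − 6 = -15.119413
θ=304°: x = r cos θ + √(L² − h²) = 6.151122 + 237.519269 = 243.670391

θ=136°: 230.0816
θ=169°: 227.1701
θ=304°: 243.6704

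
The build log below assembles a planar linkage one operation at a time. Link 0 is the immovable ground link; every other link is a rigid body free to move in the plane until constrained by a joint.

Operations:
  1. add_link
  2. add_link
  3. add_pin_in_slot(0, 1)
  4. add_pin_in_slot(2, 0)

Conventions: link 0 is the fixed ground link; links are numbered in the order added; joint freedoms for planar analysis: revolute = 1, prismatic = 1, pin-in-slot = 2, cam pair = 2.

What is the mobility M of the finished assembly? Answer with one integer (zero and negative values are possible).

L=1 J1=0 J2=0
add link → L=2 J1=0 J2=0
add link → L=3 J1=0 J2=0
PS@0,1 dof=2 J2 → L=3 J1=0 J2=1
PS@2,0 dof=2 J2 → L=3 J1=0 J2=2
M=3(L−1)−2J1−J2=3·2−2·0−2=4

M = 4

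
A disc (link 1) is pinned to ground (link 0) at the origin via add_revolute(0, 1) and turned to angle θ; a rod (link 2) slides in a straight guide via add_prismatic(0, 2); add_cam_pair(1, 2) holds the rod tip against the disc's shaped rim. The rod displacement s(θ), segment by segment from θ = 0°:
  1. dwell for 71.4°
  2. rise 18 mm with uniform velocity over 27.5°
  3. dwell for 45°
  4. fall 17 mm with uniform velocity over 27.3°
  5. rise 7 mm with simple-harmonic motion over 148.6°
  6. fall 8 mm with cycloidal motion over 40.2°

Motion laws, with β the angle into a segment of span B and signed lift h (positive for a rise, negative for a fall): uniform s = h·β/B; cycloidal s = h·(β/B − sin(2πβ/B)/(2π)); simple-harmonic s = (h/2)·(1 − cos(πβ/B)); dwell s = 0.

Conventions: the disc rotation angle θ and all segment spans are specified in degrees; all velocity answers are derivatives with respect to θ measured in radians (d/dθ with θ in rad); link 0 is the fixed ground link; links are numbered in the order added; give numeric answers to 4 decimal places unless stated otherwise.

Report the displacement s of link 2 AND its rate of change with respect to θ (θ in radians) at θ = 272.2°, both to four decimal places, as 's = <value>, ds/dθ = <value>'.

segment 1 (0° to 71.4°, dwell): s unchanged at 0.0000
segment 2 (71.4° to 98.9°, uniform, h = 18) is passed completely: s = 0.0000 + (18) = 18.0000
segment 3 (98.9° to 143.9°, dwell): s unchanged at 18.0000
segment 4 (143.9° to 171.2°, uniform, h = -17) is passed completely: s = 18.0000 + (-17) = 1.0000
θ = 272.2° falls in segment 5 (171.2° to 319.8°, simple-harmonic, h = 7): β = 272.2 − 171.2 = 101°, B = 148.6°; Δs = 7/2·(1 − cos(π·0.6797)) = 5.3724; s = 1.0000 + 5.3724 = 6.3724
velocity in seg [171.2°–319.8°] (simple-harmonic), θ in radians: β = 101° = 1.7628 rad, B = 148.6° = 2.5936 rad; ds/dθ = (πh/(2B)) sin(πβ/B) = (π·7/(2·2.5936)) sin(π·0.6797) = 3.581890 mm/rad

s = 6.3724, ds/dθ = 3.5819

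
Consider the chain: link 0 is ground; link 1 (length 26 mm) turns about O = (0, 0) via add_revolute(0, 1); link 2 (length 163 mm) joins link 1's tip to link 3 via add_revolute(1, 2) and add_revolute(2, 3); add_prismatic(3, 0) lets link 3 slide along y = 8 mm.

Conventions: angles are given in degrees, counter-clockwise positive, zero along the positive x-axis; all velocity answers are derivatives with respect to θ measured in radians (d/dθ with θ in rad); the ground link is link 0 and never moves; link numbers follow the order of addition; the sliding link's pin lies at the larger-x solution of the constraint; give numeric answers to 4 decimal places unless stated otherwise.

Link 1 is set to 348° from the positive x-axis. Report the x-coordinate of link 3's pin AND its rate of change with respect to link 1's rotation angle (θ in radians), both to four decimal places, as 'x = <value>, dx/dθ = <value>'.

geometry: r = 26 mm, L = 163 mm, e = 8 mm
crank pin P = (r cos θ, r sin θ) = (25.431838, -5.405704)
h = r sin θ − e = -5.405704 − 8 = -13.405704
x = r cos θ + √(L² − h²) = 25.431838 + 162.447798 = 187.879636
dx/dθ = −r sin θ − h·r cos θ/√(L² − h²) (θ in radians; h = -13.405704) = 7.504419

x = 187.8796, dx/dθ = 7.5044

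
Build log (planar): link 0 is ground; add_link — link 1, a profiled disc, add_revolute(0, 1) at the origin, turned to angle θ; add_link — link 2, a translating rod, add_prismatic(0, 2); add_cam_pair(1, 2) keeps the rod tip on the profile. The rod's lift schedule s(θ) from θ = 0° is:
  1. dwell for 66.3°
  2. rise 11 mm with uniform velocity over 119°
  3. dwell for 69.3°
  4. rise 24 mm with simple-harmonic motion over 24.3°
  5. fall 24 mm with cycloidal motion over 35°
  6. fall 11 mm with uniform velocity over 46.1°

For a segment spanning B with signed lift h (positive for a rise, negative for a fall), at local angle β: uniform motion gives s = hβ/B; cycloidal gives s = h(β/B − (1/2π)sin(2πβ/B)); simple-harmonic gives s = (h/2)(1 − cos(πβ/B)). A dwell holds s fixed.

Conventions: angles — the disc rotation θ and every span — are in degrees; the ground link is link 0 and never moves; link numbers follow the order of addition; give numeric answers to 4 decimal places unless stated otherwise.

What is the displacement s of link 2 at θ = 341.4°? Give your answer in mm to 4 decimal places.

seg 1 [0°–66.3°] dwell: s stays 0.0000
seg 2 [66.3°–185.3°] uniform, h=11: full span → s += 11 → s = 11.0000
seg 3 [185.3°–254.6°] dwell: s stays 11.0000
seg 4 [254.6°–278.9°] simple-harmonic, h=24: full span → s += 24 → s = 35.0000
seg 5 [278.9°–313.9°] cycloidal, h=-24: full span → s += -24 → s = 11.0000
seg 6 [313.9°–360°] uniform, h=-11: θ=341.4° here. β=27.5, B=46.1. -11·27.5/46.1 = -6.5618 → s = 4.4382

4.4382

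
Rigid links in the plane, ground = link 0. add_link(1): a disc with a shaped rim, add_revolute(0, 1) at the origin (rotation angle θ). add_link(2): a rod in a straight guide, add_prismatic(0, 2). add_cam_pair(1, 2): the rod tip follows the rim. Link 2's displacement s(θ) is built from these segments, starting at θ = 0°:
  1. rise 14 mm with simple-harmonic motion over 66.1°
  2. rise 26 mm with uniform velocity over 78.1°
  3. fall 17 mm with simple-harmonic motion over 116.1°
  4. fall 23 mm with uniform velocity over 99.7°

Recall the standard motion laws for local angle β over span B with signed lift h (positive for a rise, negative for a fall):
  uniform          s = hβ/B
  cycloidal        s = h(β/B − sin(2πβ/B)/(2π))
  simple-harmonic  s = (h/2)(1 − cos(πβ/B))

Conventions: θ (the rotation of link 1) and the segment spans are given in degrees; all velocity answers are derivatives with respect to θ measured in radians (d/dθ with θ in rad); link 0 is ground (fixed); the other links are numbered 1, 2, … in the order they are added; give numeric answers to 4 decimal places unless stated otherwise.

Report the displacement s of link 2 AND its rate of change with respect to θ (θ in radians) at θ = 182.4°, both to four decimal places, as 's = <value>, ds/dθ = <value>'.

segment 1 (0° to 66.1°, simple-harmonic, h = 14) is passed completely: s = 0.0000 + (14) = 14.0000
segment 2 (66.1° to 144.2°, uniform, h = 26) is passed completely: s = 14.0000 + (26) = 40.0000
θ = 182.4° falls in segment 3 (144.2° to 260.3°, simple-harmonic, h = -17): β = 182.4 − 144.2 = 38.2°, B = 116.1°; Δs = -17/2·(1 − cos(π·0.3290)) = -4.1508; s = 40.0000 − 4.1508 = 35.8492
velocity in seg [144.2°–260.3°] (simple-harmonic), θ in radians: β = 38.2° = 0.6667 rad, B = 116.1° = 2.0263 rad; ds/dθ = (πh/(2B)) sin(πβ/B) = (π·(-17)/(2·2.0263)) sin(π·0.3290) = -11.322547 mm/rad

s = 35.8492, ds/dθ = -11.3225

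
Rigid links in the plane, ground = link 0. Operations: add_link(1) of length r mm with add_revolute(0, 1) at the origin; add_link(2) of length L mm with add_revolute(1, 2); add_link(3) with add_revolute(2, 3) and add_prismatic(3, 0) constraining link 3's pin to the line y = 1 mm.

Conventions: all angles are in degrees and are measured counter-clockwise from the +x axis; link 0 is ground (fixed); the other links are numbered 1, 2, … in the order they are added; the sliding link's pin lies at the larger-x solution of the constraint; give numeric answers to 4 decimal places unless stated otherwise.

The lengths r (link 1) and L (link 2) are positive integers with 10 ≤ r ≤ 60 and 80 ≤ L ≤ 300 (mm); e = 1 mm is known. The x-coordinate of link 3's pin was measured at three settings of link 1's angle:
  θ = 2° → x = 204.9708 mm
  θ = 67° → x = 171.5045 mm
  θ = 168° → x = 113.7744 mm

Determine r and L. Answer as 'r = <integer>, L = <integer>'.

constraint per measurement: (x − r cos θ)² + (r sin θ − e)² = L²
subtracting the θ₁ and θ₂ equations cancels the r² and L² terms:
r = (x₁² − x₂²) / (2[(x₁cos θ₁ + e sin θ₁) − (x₂cos θ₂ + e sin θ₂)]) = 46.0000 → r = 46
L² = (x₁ − r cos θ₁)² + (r sin θ₁ − e)² = 25280.9919 → L = 159.0000 → L = 159
check at θ₃=168°: x = 113.7744 (printed 113.7744) ✓

r = 46, L = 159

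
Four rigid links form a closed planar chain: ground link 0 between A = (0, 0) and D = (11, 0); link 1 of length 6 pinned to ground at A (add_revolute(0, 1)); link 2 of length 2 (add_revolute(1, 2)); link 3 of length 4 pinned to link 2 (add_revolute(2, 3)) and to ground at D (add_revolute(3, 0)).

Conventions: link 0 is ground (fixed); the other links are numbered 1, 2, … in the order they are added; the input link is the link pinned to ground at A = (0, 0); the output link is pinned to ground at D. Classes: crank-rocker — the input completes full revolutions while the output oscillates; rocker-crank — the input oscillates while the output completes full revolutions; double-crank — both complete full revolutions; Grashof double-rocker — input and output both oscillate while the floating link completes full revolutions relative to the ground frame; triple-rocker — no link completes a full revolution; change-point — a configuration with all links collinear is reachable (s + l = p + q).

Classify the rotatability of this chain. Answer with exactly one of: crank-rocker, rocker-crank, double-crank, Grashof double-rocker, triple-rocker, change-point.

lengths: ground=11, input=6, coupler=2, output=4
sorted: s=2 (shortest), l=11 (longest), p+q=10
s + l = 13 vs p + q = 10
s + l > p + q → non-Grashof → no link fully rotates → triple-rocker

triple-rocker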